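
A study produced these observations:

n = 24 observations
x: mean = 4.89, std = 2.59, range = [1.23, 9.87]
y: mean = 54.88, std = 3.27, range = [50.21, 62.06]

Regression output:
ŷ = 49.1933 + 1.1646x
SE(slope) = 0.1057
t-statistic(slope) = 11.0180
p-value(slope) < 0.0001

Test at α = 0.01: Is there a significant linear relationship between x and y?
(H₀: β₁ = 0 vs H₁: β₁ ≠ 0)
Reject H₀: p-value < 0.0001 < α = 0.01. The linear relationship is significant at the 1% level.

Hypothesis test for the slope coefficient:

H₀: β₁ = 0 (no linear relationship)
H₁: β₁ ≠ 0 (linear relationship exists)

Test statistic: t = β̂₁ / SE(β̂₁) = 1.1646 / 0.1057 = 11.0180

The p-value (<0.0001) is the probability, under H₀, of a t-statistic at least as extreme as |t| = 11.0180 (two-sided, df = n − 2 = 22).

Decision rule: reject H₀ if p-value < α.
p-value < 0.0001 < α = 0.01 → reject H₀.

At α = 0.01 the data do provide convincing evidence of a nonzero slope.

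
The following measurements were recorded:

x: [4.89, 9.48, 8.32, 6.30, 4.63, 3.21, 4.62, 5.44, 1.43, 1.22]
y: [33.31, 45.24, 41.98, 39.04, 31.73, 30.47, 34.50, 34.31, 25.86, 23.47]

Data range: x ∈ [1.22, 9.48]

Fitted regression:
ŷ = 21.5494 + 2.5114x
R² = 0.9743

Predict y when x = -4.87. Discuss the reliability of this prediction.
ŷ = 9.3189, but this is extrapolation (below the data range [1.22, 9.48]) and may be unreliable.

Prediction calculation:
ŷ = 21.5494 + 2.5114 × (-4.87)
ŷ = 9.3189

Reliability:
- Data range: x ∈ [1.22, 9.48]
- Prediction point: x = -4.87 is 6.09 units below the observed range → this is EXTRAPOLATION, not interpolation

Why that matters here:
- Real relationships often flatten, saturate, or turn nonlinear at extremes
- There are no observations near this x to validate the fitted line there

Report the number if required, but flag clearly that it is an extrapolation.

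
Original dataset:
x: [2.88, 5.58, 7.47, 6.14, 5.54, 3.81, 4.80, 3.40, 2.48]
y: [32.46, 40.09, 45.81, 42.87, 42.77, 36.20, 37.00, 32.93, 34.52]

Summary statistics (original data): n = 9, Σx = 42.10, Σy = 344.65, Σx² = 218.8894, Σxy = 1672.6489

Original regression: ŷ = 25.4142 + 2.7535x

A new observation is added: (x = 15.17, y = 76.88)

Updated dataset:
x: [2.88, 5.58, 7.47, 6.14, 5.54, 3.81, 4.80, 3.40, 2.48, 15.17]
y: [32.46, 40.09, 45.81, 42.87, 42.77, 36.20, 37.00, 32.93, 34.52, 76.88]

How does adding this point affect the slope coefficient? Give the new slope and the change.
Adding the point moves β₁ from 2.7535 to 3.5099, i.e. it increases by 0.7564 (+27.5%).

The new point has HIGH LEVERAGE: x = 15.17 is far from the original mean x̄ = 42.10/9 ≈ 4.68 (original range [2.48, 7.47]).

Step 1: Update the sums with the new point (n goes from 9 to 10)
Σx  = 42.10 + 15.17 = 57.27
Σy  = 344.65 + 76.88 = 421.53
Σx² = 218.8894 + 15.17² = 218.8894 + 230.1289 = 449.0183
Σxy = 1672.6489 + 15.17×76.88 = 1672.6489 + 1166.2696 = 2838.9185

Step 2: Recompute the slope with b₁ = (nΣxy − ΣxΣy) / (nΣx² − (Σx)²)
Numerator   = 10×2838.9185 − 57.27×421.53 = 28389.1850 − 24141.0231 = 4248.1619
Denominator = 10×449.0183 − 57.27² = 4490.1830 − 3279.8529 = 1210.3301
b₁(new) = 4248.1619 / 1210.3301 = 3.5099

(Same formula on the original sums: (9×1672.6489 − 42.10×344.65) / (9×218.8894 − 42.10²) = 544.0751 / 197.5946 = 2.7535, matching the given fit.)

Step 3: Change in slope
Δβ₁ = 3.5099 − 2.7535 = +0.7564
Relative change = +0.7564 / 2.7535 × 100% = +27.5%
→ the slope increases when the point is added.

Because the point sits above the extension of the original line at a high-leverage x, it tilts the fit up.
In practice: check such a point for data-entry or measurement error; investigate whether it comes from the same population as the rest of the sample.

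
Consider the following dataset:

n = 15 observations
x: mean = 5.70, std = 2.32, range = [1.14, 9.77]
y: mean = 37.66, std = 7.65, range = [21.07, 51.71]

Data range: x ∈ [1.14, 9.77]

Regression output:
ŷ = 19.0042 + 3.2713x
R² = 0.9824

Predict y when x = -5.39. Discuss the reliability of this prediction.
ŷ = 1.3719, but this is extrapolation (below the data range [1.14, 9.77]) and may be unreliable.

Prediction calculation:
ŷ = 19.0042 + 3.2713 × (-5.39)
ŷ = 1.3719

Reliability:
- Data range: x ∈ [1.14, 9.77]
- Prediction point: x = -5.39 is 6.53 units below the observed range → this is EXTRAPOLATION, not interpolation

Why that matters here:
- Real relationships often flatten, saturate, or turn nonlinear at extremes
- R² describes fit only over the sampled x values; it says nothing about behaviour beyond them

Report the number if required, but flag clearly that it is an extrapolation.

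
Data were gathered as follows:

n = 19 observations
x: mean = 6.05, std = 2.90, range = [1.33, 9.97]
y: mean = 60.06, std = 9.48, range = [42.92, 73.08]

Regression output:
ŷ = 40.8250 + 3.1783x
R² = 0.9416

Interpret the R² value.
R² = 0.9416 means 94.16% of the variation in y is explained by the linear relationship with x. This indicates a strong fit.

The coefficient of determination R² is the fraction of the total variation in y that the fitted line accounts for.

Here R² = 0.9416:
- Explained: 94.16% of the variation in y
- Unexplained (residual): 100% − 94.16% = 5.84%
- Rule of thumb (below 0.3 weak; 0.3 to below 0.7 moderate; 0.7 and above strong) → strong

Note: R² says nothing about causation, and a high R² does not by itself mean the linear form is appropriate — check the residuals.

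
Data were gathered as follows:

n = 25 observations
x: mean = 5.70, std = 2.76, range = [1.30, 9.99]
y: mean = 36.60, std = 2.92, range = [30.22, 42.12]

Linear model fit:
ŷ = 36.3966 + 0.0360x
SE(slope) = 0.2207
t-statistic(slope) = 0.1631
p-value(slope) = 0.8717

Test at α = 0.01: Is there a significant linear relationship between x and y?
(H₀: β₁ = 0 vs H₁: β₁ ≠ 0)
Fail to reject H₀: p-value = 0.8717 ≥ α = 0.01. The linear relationship is not significant at the 1% level.

Hypothesis test for the slope coefficient:

H₀: β₁ = 0 (no linear relationship)
H₁: β₁ ≠ 0 (linear relationship exists)

Test statistic: t = β̂₁ / SE(β̂₁) = 0.0360 / 0.2207 = 0.1631

p = 0.8717: how often a slope estimate this far from 0 (in SE units) would arise by chance if β₁ were truly 0.

Decision rule: reject H₀ if p-value < α.
p-value = 0.8717 ≥ α = 0.01 → fail to reject H₀.

Conclusion: the linear association between x and y is not significant at the 1% level.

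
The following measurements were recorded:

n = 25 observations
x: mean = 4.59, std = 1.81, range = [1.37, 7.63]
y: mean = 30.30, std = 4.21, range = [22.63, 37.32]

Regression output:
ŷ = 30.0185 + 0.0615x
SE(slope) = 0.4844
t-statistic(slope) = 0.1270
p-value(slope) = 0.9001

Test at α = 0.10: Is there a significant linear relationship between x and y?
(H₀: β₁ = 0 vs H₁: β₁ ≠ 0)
p-value = 0.9001 ≥ α = 0.10, so we fail to reject H₀. The relationship is not significant.

Hypothesis test for the slope coefficient:

H₀: β₁ = 0 (no linear relationship)
H₁: β₁ ≠ 0 (linear relationship exists)

Test statistic: t = β̂₁ / SE(β̂₁) = 0.0615 / 0.4844 = 0.1270

The p-value (0.9001) is the probability, under H₀, of a t-statistic at least as extreme as |t| = 0.1270 (two-sided, df = n − 2 = 23).

Decision rule: reject H₀ if p-value < α.
p-value = 0.9001 ≥ α = 0.10 → fail to reject H₀.

At α = 0.10 the data do not provide convincing evidence of a nonzero slope.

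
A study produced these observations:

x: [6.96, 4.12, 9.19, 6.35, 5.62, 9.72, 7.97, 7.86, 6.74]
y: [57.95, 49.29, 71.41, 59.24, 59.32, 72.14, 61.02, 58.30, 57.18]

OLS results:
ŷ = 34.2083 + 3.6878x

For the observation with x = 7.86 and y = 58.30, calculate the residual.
Residual = -4.8944

The residual is the difference between the actual value and the predicted value:

Residual = y - ŷ

Step 1: Calculate predicted value
ŷ = 34.2083 + 3.6878 × 7.86
ŷ = 63.1944

Step 2: Calculate residual
Residual = 58.30 - 63.1944
Residual = -4.8944

Interpretation: the model overestimates the actual value by 4.8944 at this point (negative residual → observation lies below the fitted line).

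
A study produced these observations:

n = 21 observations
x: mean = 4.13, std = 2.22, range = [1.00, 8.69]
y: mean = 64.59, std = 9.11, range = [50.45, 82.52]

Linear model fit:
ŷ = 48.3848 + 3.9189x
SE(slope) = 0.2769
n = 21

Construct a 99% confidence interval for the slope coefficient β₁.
The 99% CI for β₁ is (3.1267, 4.7111)

Confidence interval for the slope:

The 99% CI for β₁ is: β̂₁ ± t*(α/2, n-2) × SE(β̂₁)

Step 1: Find critical t-value
- Confidence level = 0.99
- Degrees of freedom = n - 2 = 21 - 2 = 19
- t*(α/2, 19) = 2.8609

Step 2: Calculate margin of error
Margin = 2.8609 × 0.2769 = 0.7922

Step 3: Construct interval
CI = 3.9189 ± 0.7922
CI = (3.1267, 4.7111)

Interpretation: each one-unit increase in x is associated with a change in mean y of between 3.1267 and 4.7111, with 99% confidence.
Since 0 is outside the interval, a two-sided test at α = 0.01 would reject H₀: β₁ = 0.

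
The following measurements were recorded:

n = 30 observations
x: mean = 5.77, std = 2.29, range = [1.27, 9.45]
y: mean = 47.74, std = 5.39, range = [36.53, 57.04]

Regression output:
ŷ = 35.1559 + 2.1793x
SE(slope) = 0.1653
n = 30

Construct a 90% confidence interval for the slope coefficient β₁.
The 90% CI for β₁ is (1.8981, 2.4605)

Confidence interval for the slope:

The 90% CI for β₁ is: β̂₁ ± t*(α/2, n-2) × SE(β̂₁)

Step 1: Find critical t-value
- Confidence level = 0.9
- Degrees of freedom = n - 2 = 30 - 2 = 28
- t*(α/2, 28) = 1.7011

Step 2: Calculate margin of error
Margin = 1.7011 × 0.1653 = 0.2812

Step 3: Construct interval
CI = 2.1793 ± 0.2812
CI = (1.8981, 2.4605)

Interpretation: each one-unit increase in x is associated with a change in mean y of between 1.8981 and 2.4605, with 90% confidence.
Both endpoints are positive, so the data support a genuinely positive slope at this confidence level.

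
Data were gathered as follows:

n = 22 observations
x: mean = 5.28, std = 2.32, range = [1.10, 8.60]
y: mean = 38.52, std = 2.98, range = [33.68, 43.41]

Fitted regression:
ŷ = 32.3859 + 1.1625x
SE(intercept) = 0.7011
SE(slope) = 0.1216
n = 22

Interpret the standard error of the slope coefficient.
SE(β̂₁) = 0.1216 is the estimated standard deviation of the slope estimate across repeated samples; relative to β̂₁ = 1.1625 that is 10.5%, a precise estimate.

SE(β̂₁) = s / √Sxx, where s is the residual standard deviation and Sxx = Σ(x − x̄)². It is the yardstick for how far β̂₁ = 1.1625 could plausibly be from the true slope.

Relative precision:
- SE / |β̂₁| = 0.1216 / 1.1625 = 10.5%
- Rule of thumb (under 20%: precise; 20% to under 50%: moderately precise; 50% or more: imprecise) → precise

Link to the t-test: t = β̂₁ / SE(β̂₁) = 1.1625 / 0.1216 = 9.5600, the statistic for H₀: β₁ = 0.

What drives SE(β̂₁): wider spread of x values → smaller SE.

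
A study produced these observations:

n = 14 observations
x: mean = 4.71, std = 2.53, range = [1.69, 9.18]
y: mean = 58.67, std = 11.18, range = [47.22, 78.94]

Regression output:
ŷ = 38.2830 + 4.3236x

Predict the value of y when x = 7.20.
ŷ = 69.4129

Plug x = 7.20 into the fitted line:

ŷ = 38.2830 + 4.3236 × 7.20
ŷ = 38.2830 + 31.1299
ŷ = 69.4129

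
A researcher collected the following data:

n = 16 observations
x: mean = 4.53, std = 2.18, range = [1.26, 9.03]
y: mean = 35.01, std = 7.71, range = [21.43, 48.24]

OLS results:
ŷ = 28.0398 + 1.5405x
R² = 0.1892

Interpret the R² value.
The model explains 18.92% of the variance in y (R² = 0.1892), leaving 81.08% unexplained; the fit is weak.

R² (coefficient of determination) measures the proportion of variance in y explained by the regression model.

Here R² = 0.1892:
- Explained: 18.92% of the variation in y
- Unexplained (residual): 100% − 18.92% = 81.08%
- Rule of thumb (below 0.3 weak; 0.3 to below 0.7 moderate; 0.7 and above strong) → weak

Note: R² never decreases when predictors are added, so it should not be used alone to compare models of different size.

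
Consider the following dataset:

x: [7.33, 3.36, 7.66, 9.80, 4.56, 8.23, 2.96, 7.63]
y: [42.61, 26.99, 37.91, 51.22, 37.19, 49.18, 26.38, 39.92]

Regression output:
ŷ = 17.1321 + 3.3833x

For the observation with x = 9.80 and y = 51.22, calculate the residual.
Residual = 0.9316

The residual is the difference between the actual value and the predicted value:

Residual = y - ŷ

Step 1: Calculate predicted value
ŷ = 17.1321 + 3.3833 × 9.80
ŷ = 50.2884

Step 2: Calculate residual
Residual = 51.22 - 50.2884
Residual = 0.9316

Sign check: y > ŷ, so the point is above the line and the fit underestimates here.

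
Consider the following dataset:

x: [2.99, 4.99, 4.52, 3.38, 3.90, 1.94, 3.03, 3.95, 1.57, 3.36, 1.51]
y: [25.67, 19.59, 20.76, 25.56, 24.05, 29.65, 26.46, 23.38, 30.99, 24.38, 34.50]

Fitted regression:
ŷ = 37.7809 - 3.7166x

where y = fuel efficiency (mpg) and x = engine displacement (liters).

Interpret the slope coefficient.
For each additional liter of engine displacement, predicted fuel efficiency decreases by approximately 3.7166 mpg.

β₁ = -3.7166 is the change in predicted fuel efficiency (mpg) per additional liter of engine displacement.

Interpretation:
- Engine displacement up by 1 liter → predicted fuel efficiency decreases by 3.7166 mpg
- This is a linear approximation: the same per-unit change is assumed across the whole observed x range

(β₀ = 37.7809 is the fitted value at x = 0 and is not part of the slope interpretation.)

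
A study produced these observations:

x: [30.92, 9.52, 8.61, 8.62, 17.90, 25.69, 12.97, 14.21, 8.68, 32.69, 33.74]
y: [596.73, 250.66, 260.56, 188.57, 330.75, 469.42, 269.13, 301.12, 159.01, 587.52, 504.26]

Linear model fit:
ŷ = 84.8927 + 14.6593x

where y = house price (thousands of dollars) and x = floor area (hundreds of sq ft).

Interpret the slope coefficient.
For each additional hundred sq ft of floor area, predicted house price increases by approximately 14.6593 thousand dollars.

The slope β₁ = 14.6593 gives the rate at which the fitted house price changes with floor area.

Interpretation:
- Floor area up by 1 hundred sq ft → predicted house price increases by 14.6593 thousand dollars
- This is a linear approximation: the same per-unit change is assumed across the whole observed x range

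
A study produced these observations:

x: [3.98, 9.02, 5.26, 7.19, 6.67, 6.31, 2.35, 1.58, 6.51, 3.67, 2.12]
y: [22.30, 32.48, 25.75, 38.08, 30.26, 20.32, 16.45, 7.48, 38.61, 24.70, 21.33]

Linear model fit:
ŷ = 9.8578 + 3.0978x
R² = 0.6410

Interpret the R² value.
R² = 0.6410 means 64.10% of the variation in y is explained by the linear relationship with x. This indicates a moderate fit.

R² (coefficient of determination) measures the proportion of variance in y explained by the regression model.

Here R² = 0.6410:
- Explained: 64.10% of the variation in y
- Unexplained (residual): 100% − 64.10% = 35.90%
- Rule of thumb (below 0.3 weak; 0.3 to below 0.7 moderate; 0.7 and above strong) → moderate

Equivalently, for simple linear regression R² = r², so |r| = √0.6410 ≈ 0.8006.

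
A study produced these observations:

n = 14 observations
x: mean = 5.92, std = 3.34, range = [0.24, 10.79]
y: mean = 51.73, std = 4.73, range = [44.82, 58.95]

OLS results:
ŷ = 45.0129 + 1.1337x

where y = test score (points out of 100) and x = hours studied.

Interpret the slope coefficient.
On average, test score is about 1.1337 points higher for every extra hour of study time.

The slope coefficient β₁ = 1.1337 represents the marginal effect of study time on test score.

Interpretation:
- Study time up by 1 hour → predicted test score increases by 1.1337 points
- The effect is assumed constant over the observed range of x (linearity)

(β₀ = 45.0129 is the fitted value at x = 0 and is not part of the slope interpretation.)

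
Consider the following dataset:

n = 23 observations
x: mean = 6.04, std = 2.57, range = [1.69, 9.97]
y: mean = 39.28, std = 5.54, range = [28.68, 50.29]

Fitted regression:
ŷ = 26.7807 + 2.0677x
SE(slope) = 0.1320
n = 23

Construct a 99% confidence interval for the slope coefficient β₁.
The 99% CI for β₁ is (1.6940, 2.4414)

Confidence interval for the slope:

The 99% CI for β₁ is: β̂₁ ± t*(α/2, n-2) × SE(β̂₁)

Step 1: Find critical t-value
- Confidence level = 0.99
- Degrees of freedom = n - 2 = 23 - 2 = 21
- t*(α/2, 21) = 2.8314

Step 2: Calculate margin of error
Margin = 2.8314 × 0.1320 = 0.3737

Step 3: Construct interval
CI = 2.0677 ± 0.3737
CI = (1.6940, 2.4414)

Interpretation: We are 99% confident that the true slope β₁ lies between 1.6940 and 2.4414.
Since 0 is outside the interval, a two-sided test at α = 0.01 would reject H₀: β₁ = 0.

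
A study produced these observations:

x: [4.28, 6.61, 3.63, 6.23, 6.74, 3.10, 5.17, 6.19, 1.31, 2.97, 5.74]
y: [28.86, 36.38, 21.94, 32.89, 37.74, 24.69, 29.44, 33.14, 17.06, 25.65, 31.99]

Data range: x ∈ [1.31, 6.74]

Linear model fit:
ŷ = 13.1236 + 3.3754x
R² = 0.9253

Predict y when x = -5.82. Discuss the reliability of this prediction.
ŷ = -6.5212, but this is extrapolation (below the data range [1.31, 6.74]) and may be unreliable.

Prediction calculation:
ŷ = 13.1236 + 3.3754 × (-5.82)
ŷ = -6.5212

Reliability:
- Data range: x ∈ [1.31, 6.74]
- Prediction point: x = -5.82 is 7.13 units below the observed range → this is EXTRAPOLATION, not interpolation

Why that matters here:
- R² describes fit only over the sampled x values; it says nothing about behaviour beyond them
- The standard error of prediction grows with (x − x̄)², and x = -5.82 is far from x̄ = 4.72

The R² = 0.9253 only validates the fit within [1.31, 6.74]; treat ŷ = -6.5212 with caution.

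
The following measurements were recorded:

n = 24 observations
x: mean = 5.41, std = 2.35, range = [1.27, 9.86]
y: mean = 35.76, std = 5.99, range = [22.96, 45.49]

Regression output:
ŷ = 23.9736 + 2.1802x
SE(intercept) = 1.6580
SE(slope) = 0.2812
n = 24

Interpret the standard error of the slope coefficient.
SE(slope) = 0.2812 measures the uncertainty in the estimated slope. The coefficient is estimated precisely (SE/|β̂₁| = 12.9%).

What SE measures:
- The standard error quantifies the sampling variability of the coefficient estimate
- It is the estimated standard deviation of β̂₁ across hypothetical repeated samples of the same size
- Smaller SE → more precise estimate

Relative precision:
- SE / |β̂₁| = 0.2812 / 2.1802 = 12.9%
- Rule of thumb (under 20%: precise; 20% to under 50%: moderately precise; 50% or more: imprecise) → precise

Link to the t-test: t = β̂₁ / SE(β̂₁) = 2.1802 / 0.2812 = 7.7532, the statistic for H₀: β₁ = 0.

What drives SE(β̂₁): more residual scatter → larger SE; larger n (here n = 24) → smaller SE; wider spread of x values → smaller SE.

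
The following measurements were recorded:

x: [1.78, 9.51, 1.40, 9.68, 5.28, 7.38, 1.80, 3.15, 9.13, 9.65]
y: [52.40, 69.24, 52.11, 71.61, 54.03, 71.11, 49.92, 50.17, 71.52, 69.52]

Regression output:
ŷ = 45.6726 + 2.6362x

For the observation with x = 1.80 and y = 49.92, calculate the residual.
Residual = -0.4978

The residual is the difference between the actual value and the predicted value:

Residual = y - ŷ

Step 1: Calculate predicted value
ŷ = 45.6726 + 2.6362 × 1.80
ŷ = 50.4178

Step 2: Calculate residual
Residual = 49.92 - 50.4178
Residual = -0.4978

Sign check: y < ŷ, so the point is below the line and the fit overestimates here.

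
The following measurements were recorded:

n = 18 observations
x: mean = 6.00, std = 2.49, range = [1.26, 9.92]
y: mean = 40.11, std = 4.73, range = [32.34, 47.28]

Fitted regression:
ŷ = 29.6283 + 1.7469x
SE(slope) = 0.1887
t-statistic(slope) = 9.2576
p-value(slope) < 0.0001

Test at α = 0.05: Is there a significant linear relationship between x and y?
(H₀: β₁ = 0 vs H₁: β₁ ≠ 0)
Since p-value < 0.0001 < α = 0.05, reject H₀ — the slope is significantly different from 0.

Hypothesis test for the slope coefficient:

H₀: β₁ = 0 (no linear relationship)
H₁: β₁ ≠ 0 (linear relationship exists)

Test statistic: t = β̂₁ / SE(β̂₁) = 1.7469 / 0.1887 = 9.2576

p < 0.0001: how often a slope estimate this far from 0 (in SE units) would arise by chance if β₁ were truly 0.

Decision rule: reject H₀ if p-value < α.
p-value < 0.0001 < α = 0.05 → reject H₀.

At α = 0.05 the data do provide convincing evidence of a nonzero slope.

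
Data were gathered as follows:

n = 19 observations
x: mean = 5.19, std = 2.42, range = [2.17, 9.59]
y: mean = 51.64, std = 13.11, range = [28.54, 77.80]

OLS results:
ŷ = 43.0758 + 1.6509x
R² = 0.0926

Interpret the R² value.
The model explains 9.26% of the variance in y (R² = 0.0926), leaving 90.74% unexplained; the fit is weak.

The coefficient of determination R² is the fraction of the total variation in y that the fitted line accounts for.

Here R² = 0.0926:
- Explained: 9.26% of the variation in y
- Unexplained (residual): 100% − 9.26% = 90.74%
- Rule of thumb (below 0.3 weak; 0.3 to below 0.7 moderate; 0.7 and above strong) → weak

Calculation: R² = 1 − (SS_res / SS_tot), where SS_res is the sum of squared residuals and SS_tot the total sum of squares.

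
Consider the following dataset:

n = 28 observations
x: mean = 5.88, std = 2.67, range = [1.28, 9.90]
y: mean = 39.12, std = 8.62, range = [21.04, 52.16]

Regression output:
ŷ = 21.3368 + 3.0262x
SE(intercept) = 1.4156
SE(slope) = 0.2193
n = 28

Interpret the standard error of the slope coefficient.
The slope 3.0262 is pinned down to within about ±0.2193 (one SE) by these data — relative uncertainty 7.2%, i.e. precise.

SE(β̂₁) = 0.2193 says: if we drew many samples of n = 28 from the same population and refit each time, the fitted slopes would scatter with a standard deviation of roughly 0.2193 around the true β₁.

Relative precision:
- SE / |β̂₁| = 0.2193 / 3.0262 = 7.2%
- Rule of thumb (under 20%: precise; 20% to under 50%: moderately precise; 50% or more: imprecise) → precise

Link to the t-test: t = β̂₁ / SE(β̂₁) = 3.0262 / 0.2193 = 13.7994, the statistic for H₀: β₁ = 0.

What drives SE(β̂₁): wider spread of x values → smaller SE; more residual scatter → larger SE; larger n (here n = 28) → smaller SE.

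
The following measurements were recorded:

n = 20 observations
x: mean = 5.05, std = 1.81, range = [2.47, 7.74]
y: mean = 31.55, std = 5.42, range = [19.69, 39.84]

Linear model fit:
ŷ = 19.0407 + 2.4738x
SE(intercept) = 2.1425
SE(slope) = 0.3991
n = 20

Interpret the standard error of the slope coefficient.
The slope 2.4738 is pinned down to within about ±0.3991 (one SE) by these data — relative uncertainty 16.1%, i.e. precise.

SE(β̂₁) = 0.3991 says: if we drew many samples of n = 20 from the same population and refit each time, the fitted slopes would scatter with a standard deviation of roughly 0.3991 around the true β₁.

Relative precision:
- SE / |β̂₁| = 0.3991 / 2.4738 = 16.1%
- Rule of thumb (under 20%: precise; 20% to under 50%: moderately precise; 50% or more: imprecise) → precise

Link to interval estimation: a confidence interval for β₁ is β̂₁ ± t* × 0.3991, so SE sets the half-width per unit of t*.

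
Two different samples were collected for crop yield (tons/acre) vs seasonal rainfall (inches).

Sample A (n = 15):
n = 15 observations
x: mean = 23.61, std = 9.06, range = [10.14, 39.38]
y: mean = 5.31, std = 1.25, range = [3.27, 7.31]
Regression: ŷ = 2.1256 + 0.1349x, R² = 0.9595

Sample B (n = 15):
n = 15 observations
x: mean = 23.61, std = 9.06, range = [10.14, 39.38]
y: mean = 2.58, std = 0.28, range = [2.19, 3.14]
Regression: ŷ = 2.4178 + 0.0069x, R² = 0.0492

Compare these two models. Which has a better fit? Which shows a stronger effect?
Model A has the better fit (R² = 0.9595 vs 0.0492). Model A shows the stronger effect (|β₁| = 0.1349 vs 0.0069).

Model Comparison:

Which explains more variance? (R²)
- Model A: R² = 0.9595 → 95.95% of variance in crop yield explained
- Model B: R² = 0.0492 → 4.92% of variance in crop yield explained
- 0.9595 > 0.0492 → Model A has the better fit

Effect size (slope magnitude):
- Model A: β₁ = 0.1349 → predicted crop yield rises 0.1349 tons/acre per additional inch of rainfall
- Model B: β₁ = 0.0069 → predicted crop yield rises 0.0069 tons/acre per additional inch of rainfall
- |0.1349| > |0.0069| → Model A shows the stronger marginal effect

Note: R² measures how tightly points cluster around the line; β₁ measures how steep the line is — they answer different questions.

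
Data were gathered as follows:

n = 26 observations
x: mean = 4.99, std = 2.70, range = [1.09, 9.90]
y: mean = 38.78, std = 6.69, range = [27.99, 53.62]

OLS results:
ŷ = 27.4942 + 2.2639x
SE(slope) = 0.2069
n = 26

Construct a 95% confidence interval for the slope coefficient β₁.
The 95% CI for β₁ is (1.8369, 2.6909)

Confidence interval for the slope:

The 95% CI for β₁ is: β̂₁ ± t*(α/2, n-2) × SE(β̂₁)

Step 1: Find critical t-value
- Confidence level = 0.95
- Degrees of freedom = n - 2 = 26 - 2 = 24
- t*(α/2, 24) = 2.0639

Step 2: Calculate margin of error
Margin = 2.0639 × 0.2069 = 0.4270

Step 3: Construct interval
CI = 2.2639 ± 0.4270
CI = (1.8369, 2.6909)

Interpretation: We are 95% confident that the true slope β₁ lies between 1.8369 and 2.6909.
The interval does not include 0, suggesting a significant linear relationship.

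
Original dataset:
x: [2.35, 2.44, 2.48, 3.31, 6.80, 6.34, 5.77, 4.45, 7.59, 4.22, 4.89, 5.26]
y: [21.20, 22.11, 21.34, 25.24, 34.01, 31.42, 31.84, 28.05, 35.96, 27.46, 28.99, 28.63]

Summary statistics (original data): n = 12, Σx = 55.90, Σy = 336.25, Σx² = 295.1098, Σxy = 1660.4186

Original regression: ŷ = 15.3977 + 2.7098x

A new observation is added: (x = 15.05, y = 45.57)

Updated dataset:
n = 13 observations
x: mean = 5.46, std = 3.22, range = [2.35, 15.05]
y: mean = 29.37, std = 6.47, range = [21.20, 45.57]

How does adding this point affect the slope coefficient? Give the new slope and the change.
Adding the point moves β₁ from 2.7098 to 1.9525, i.e. it decreases by 0.7573 (-27.9%).

x = 15.05 lies well outside the original x-range [2.35, 7.59] (x̄ ≈ 4.66), so this observation has high leverage and can move the slope substantially.

Step 1: Update the sums with the new point (n goes from 12 to 13)
Σx  = 55.90 + 15.05 = 70.95
Σy  = 336.25 + 45.57 = 381.82
Σx² = 295.1098 + 15.05² = 295.1098 + 226.5025 = 521.6123
Σxy = 1660.4186 + 15.05×45.57 = 1660.4186 + 685.8285 = 2346.2471

Step 2: Recompute the slope with b₁ = (nΣxy − ΣxΣy) / (nΣx² − (Σx)²)
Numerator   = 13×2346.2471 − 70.95×381.82 = 30501.2123 − 27090.1290 = 3411.0833
Denominator = 13×521.6123 − 70.95² = 6780.9599 − 5033.9025 = 1747.0574
b₁(new) = 3411.0833 / 1747.0574 = 1.9525

(Same formula on the original sums: (12×1660.4186 − 55.90×336.25) / (12×295.1098 − 55.90²) = 1128.6482 / 416.5076 = 2.7098, matching the given fit.)

Step 3: Change in slope
Δβ₁ = 1.9525 − 2.7098 = -0.7573
Relative change = -0.7573 / 2.7098 × 100% = -27.9%
→ the slope decreases when the point is added.

A high-leverage point only changes the slope if it is off the original line; here y = 45.57 is below the original trend, so the slope decreases.
In practice: investigate whether it comes from the same population as the rest of the sample; refit with and without it and report both if conclusions differ.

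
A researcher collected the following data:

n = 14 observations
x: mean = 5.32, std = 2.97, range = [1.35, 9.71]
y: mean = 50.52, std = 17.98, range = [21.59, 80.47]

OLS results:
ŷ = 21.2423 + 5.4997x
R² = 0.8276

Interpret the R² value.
About 82.76% of the variability in y is accounted for by the regression on x (R² = 0.8276) — a strong linear fit.

R² = 1 − SS_res/SS_tot compares the residual scatter to the total scatter of y about its mean.

Here R² = 0.8276:
- Explained: 82.76% of the variation in y
- Unexplained (residual): 100% − 82.76% = 17.24%
- Rule of thumb (below 0.3 weak; 0.3 to below 0.7 moderate; 0.7 and above strong) → strong

Calculation: R² = 1 − (SS_res / SS_tot), where SS_res is the sum of squared residuals and SS_tot the total sum of squares.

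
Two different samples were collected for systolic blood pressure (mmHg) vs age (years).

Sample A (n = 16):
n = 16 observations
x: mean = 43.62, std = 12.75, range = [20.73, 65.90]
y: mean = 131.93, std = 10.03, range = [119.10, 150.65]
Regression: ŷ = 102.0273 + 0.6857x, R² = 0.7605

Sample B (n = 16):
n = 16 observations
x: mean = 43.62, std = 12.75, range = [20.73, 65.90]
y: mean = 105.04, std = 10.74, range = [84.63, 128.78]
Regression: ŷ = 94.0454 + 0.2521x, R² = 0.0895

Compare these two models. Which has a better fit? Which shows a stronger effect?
Model A has the better fit (R² = 0.7605 vs 0.0895). Model A shows the stronger effect (|β₁| = 0.6857 vs 0.2521).

Model Comparison:

Which explains more variance? (R²)
- Model A: R² = 0.7605 → 76.05% of variance in blood pressure explained
- Model B: R² = 0.0895 → 8.95% of variance in blood pressure explained
- 0.7605 > 0.0895 → Model A has the better fit

Effect size (slope magnitude):
- Model A: β₁ = 0.6857 → predicted blood pressure rises 0.6857 mmHg per additional year of age
- Model B: β₁ = 0.2521 → predicted blood pressure rises 0.2521 mmHg per additional year of age
- |0.6857| > |0.2521| → Model A shows the stronger marginal effect

Note: The two samples could reflect different populations, time periods, or measurement quality.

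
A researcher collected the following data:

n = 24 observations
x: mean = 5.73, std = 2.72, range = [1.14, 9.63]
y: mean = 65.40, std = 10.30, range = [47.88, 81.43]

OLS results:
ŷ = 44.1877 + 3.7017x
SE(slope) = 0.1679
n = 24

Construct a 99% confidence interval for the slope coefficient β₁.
The 99% CI for β₁ is (3.2284, 4.1750)

Confidence interval for the slope:

The 99% CI for β₁ is: β̂₁ ± t*(α/2, n-2) × SE(β̂₁)

Step 1: Find critical t-value
- Confidence level = 0.99
- Degrees of freedom = n - 2 = 24 - 2 = 22
- t*(α/2, 22) = 2.8188

Step 2: Calculate margin of error
Margin = 2.8188 × 0.1679 = 0.4733

Step 3: Construct interval
CI = 3.7017 ± 0.4733
CI = (3.2284, 4.1750)

Interpretation: We are 99% confident that the true slope β₁ lies between 3.2284 and 4.1750.
Both endpoints are positive, so the data support a genuinely positive slope at this confidence level.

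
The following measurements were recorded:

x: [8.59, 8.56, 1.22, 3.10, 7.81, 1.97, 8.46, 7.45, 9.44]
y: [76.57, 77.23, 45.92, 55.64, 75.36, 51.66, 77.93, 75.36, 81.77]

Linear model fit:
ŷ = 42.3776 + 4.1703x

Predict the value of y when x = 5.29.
ŷ = 64.4385

To predict y for x = 5.29, substitute into the regression equation:

ŷ = 42.3776 + 4.1703 × 5.29
ŷ = 42.3776 + 22.0609
ŷ = 64.4385

This is a point prediction; actual observations scatter around it by roughly the residual standard deviation.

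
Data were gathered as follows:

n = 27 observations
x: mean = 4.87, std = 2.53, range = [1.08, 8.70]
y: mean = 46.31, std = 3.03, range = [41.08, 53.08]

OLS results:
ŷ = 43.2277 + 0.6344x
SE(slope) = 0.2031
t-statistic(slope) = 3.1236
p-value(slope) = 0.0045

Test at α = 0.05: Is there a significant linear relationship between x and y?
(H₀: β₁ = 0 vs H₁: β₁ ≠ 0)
Reject H₀: p-value = 0.0045 < α = 0.05. The linear relationship is significant at the 5% level.

Hypothesis test for the slope coefficient:

H₀: β₁ = 0 (no linear relationship)
H₁: β₁ ≠ 0 (linear relationship exists)

Test statistic: t = β̂₁ / SE(β̂₁) = 0.6344 / 0.2031 = 3.1236

The p-value (0.0045) is the probability, under H₀, of a t-statistic at least as extreme as |t| = 3.1236 (two-sided, df = n − 2 = 25).

Decision rule: reject H₀ if p-value < α.
p-value = 0.0045 < α = 0.05 → reject H₀.

Conclusion: the linear association between x and y is significant at the 5% level.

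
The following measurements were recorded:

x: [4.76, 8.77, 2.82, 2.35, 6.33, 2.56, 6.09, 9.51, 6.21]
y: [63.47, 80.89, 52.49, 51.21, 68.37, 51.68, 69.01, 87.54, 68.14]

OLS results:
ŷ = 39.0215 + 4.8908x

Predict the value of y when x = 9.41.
ŷ = 85.0439

To predict y for x = 9.41, substitute into the regression equation:

ŷ = 39.0215 + 4.8908 × 9.41
ŷ = 39.0215 + 46.0224
ŷ = 85.0439

This is a point prediction; actual observations scatter around it by roughly the residual standard deviation.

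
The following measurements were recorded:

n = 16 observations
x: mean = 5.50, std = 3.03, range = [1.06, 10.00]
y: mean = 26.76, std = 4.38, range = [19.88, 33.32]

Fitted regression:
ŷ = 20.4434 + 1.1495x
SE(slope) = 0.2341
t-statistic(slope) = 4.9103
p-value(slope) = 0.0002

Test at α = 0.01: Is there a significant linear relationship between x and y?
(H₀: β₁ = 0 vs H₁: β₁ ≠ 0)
Since p-value = 0.0002 < α = 0.01, reject H₀ — the slope is significantly different from 0.

Hypothesis test for the slope coefficient:

H₀: β₁ = 0 (no linear relationship)
H₁: β₁ ≠ 0 (linear relationship exists)

Test statistic: t = β̂₁ / SE(β̂₁) = 1.1495 / 0.2341 = 4.9103

p = 0.0002: how often a slope estimate this far from 0 (in SE units) would arise by chance if β₁ were truly 0.

Decision rule: reject H₀ if p-value < α.
p-value = 0.0002 < α = 0.01 → reject H₀.

Conclusion: the linear association between x and y is significant at the 1% level.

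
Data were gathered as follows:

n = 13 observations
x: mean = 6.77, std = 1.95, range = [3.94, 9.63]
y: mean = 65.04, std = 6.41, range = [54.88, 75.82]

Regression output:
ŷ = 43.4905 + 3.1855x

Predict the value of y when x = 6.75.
ŷ = 64.9926

Plug x = 6.75 into the fitted line:

ŷ = 43.4905 + 3.1855 × 6.75
ŷ = 43.4905 + 21.5021
ŷ = 64.9926

This is the fitted mean response at that x — an individual observation would come with a wider prediction interval.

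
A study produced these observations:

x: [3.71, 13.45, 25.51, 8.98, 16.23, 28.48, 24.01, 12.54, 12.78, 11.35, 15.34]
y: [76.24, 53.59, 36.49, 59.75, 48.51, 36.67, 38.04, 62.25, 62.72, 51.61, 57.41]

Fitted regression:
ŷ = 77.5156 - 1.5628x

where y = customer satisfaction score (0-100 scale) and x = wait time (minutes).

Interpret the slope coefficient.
On average, satisfaction score is about 1.5628 points lower for every extra minute of wait time.

β₁ = -1.5628 is the change in predicted satisfaction score (points) per additional minute of wait time.

Interpretation:
- Wait time up by 1 minute → predicted satisfaction score decreases by 1.5628 points
- This is a linear approximation: the same per-unit change is assumed across the whole observed x range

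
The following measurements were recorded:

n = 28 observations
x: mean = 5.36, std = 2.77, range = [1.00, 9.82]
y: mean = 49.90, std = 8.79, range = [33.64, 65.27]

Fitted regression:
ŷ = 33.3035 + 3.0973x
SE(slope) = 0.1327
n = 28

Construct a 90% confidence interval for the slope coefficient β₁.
The 90% CI for β₁ is (2.8710, 3.3236)

Confidence interval for the slope:

The 90% CI for β₁ is: β̂₁ ± t*(α/2, n-2) × SE(β̂₁)

Step 1: Find critical t-value
- Confidence level = 0.9
- Degrees of freedom = n - 2 = 28 - 2 = 26
- t*(α/2, 26) = 1.7056

Step 2: Calculate margin of error
Margin = 1.7056 × 0.1327 = 0.2263

Step 3: Construct interval
CI = 3.0973 ± 0.2263
CI = (2.8710, 3.3236)

Interpretation: We are 90% confident that the true slope β₁ lies between 2.8710 and 3.3236.
The interval does not include 0, suggesting a significant linear relationship.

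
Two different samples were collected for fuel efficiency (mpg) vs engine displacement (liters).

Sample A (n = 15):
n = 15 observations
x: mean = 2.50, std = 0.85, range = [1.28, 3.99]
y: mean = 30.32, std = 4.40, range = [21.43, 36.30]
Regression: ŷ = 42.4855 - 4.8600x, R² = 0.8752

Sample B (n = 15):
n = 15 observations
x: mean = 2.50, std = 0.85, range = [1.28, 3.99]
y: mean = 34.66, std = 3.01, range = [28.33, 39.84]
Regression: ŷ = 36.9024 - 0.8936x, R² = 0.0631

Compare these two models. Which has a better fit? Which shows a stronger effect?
Model A has the better fit (R² = 0.8752 vs 0.0631). Model A shows the stronger effect (|β₁| = 4.8600 vs 0.8936).

Model Comparison:

Goodness of fit (R²):
- Model A: R² = 0.8752 → 87.52% of variance in fuel efficiency explained
- Model B: R² = 0.0631 → 6.31% of variance in fuel efficiency explained
- 0.8752 > 0.0631 → Model A has the better fit

Effect size (slope magnitude):
- Model A: β₁ = -4.8600 → predicted fuel efficiency falls 4.8600 mpg per additional liter of engine displacement
- Model B: β₁ = -0.8936 → predicted fuel efficiency falls 0.8936 mpg per additional liter of engine displacement
- |-4.8600| > |-0.8936| → Model A shows the stronger marginal effect

Notes:
- The two samples could reflect different populations, time periods, or measurement quality.
- R² measures how tightly points cluster around the line; β₁ measures how steep the line is — they answer different questions.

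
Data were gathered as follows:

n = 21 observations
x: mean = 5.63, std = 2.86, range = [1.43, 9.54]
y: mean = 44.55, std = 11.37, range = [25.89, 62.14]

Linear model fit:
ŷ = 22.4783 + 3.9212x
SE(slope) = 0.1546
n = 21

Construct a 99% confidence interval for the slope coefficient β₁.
The 99% CI for β₁ is (3.4789, 4.3635)

Confidence interval for the slope:

The 99% CI for β₁ is: β̂₁ ± t*(α/2, n-2) × SE(β̂₁)

Step 1: Find critical t-value
- Confidence level = 0.99
- Degrees of freedom = n - 2 = 21 - 2 = 19
- t*(α/2, 19) = 2.8609

Step 2: Calculate margin of error
Margin = 2.8609 × 0.1546 = 0.4423

Step 3: Construct interval
CI = 3.9212 ± 0.4423
CI = (3.4789, 4.3635)

Interpretation: intervals built this way capture the true β₁ in 99% of repeated samples; here the plausible range for the per-unit effect of x on y is 3.4789 to 4.3635.
Both endpoints are positive, so the data support a genuinely positive slope at this confidence level.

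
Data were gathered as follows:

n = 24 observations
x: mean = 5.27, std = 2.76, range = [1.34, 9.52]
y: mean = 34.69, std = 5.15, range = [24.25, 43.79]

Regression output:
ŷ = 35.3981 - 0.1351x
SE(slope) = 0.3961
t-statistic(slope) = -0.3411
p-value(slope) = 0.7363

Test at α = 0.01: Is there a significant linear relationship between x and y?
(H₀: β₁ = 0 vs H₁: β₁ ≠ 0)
Since p-value = 0.7363 ≥ α = 0.01, fail to reject H₀ — the slope is not significantly different from 0.

Hypothesis test for the slope coefficient:

H₀: β₁ = 0 (no linear relationship)
H₁: β₁ ≠ 0 (linear relationship exists)

Test statistic: t = β̂₁ / SE(β̂₁) = -0.1351 / 0.3961 = -0.3411

With df = 22, the two-sided p-value for |t| = 0.3411 is 0.7363.

Decision rule: reject H₀ if p-value < α.
p-value = 0.7363 ≥ α = 0.01 → fail to reject H₀.

At α = 0.01 the data do not provide convincing evidence of a nonzero slope.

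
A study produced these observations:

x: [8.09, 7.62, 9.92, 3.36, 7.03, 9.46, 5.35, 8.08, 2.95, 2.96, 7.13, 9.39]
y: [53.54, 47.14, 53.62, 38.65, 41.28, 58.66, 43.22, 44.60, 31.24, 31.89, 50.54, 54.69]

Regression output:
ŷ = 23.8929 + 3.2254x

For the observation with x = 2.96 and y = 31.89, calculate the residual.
Residual = -1.5501

The residual is the difference between the actual value and the predicted value:

Residual = y - ŷ

Step 1: Calculate predicted value
ŷ = 23.8929 + 3.2254 × 2.96
ŷ = 33.4401

Step 2: Calculate residual
Residual = 31.89 - 33.4401
Residual = -1.5501

The residual is negative, so the observed y = 31.89 sits below the regression line (the line overestimates it by 1.5501).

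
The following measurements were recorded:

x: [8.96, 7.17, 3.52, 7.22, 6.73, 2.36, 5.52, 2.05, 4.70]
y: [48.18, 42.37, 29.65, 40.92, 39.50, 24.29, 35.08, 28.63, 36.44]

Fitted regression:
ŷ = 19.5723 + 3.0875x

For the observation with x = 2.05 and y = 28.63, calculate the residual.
Residual = 2.7283

The residual is the difference between the actual value and the predicted value:

Residual = y - ŷ

Step 1: Calculate predicted value
ŷ = 19.5723 + 3.0875 × 2.05
ŷ = 25.9017

Step 2: Calculate residual
Residual = 28.63 - 25.9017
Residual = 2.7283

The residual is positive, so the observed y = 28.63 sits above the regression line (the line underestimates it by 2.7283).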